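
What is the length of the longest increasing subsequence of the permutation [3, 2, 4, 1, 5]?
3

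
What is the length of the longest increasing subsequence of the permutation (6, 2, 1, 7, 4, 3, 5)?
3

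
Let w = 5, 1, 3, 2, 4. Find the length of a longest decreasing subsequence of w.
3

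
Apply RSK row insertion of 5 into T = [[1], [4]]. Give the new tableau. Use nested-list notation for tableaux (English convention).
[[1, 5], [4]]

5 is larger than every entry of row 1, so it is appended to row 1. The new tableau is [[1, 5], [4]].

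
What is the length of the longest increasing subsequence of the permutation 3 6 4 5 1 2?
3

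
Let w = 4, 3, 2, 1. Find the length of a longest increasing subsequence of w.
1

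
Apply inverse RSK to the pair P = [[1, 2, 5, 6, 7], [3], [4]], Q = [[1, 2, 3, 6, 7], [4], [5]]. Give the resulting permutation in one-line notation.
1 4 5 3 2 6 7

Reverse the RSK construction: for i from n down to 1, find the cell of Q containing i, remove the entry at that cell from P, and reverse-bump it up through P; the value ejected from row 1 is w(i).

Step i=7: Q has 7 at row 1, column 5; remove that cell from P, ejecting 7. So w(7) = 7. P is now [[1, 2, 5, 6], [3], [4]].
Step i=6: Q has 6 at row 1, column 4; remove that cell from P, ejecting 6. So w(6) = 6. P is now [[1, 2, 5], [3], [4]].
Step i=5: Q has 5 at row 3, column 1; remove 4 from row 3 of P and reverse-bump: 4 enters row 2 and ejects 3; 3 enters row 1 and ejects 2. So w(5) = 2. P is now [[1, 3, 5], [4]].
Step i=4: Q has 4 at row 2, column 1; remove 4 from row 2 of P and reverse-bump: 4 enters row 1 and ejects 3. So w(4) = 3. P is now [[1, 4, 5]].
Step i=3: Q has 3 at row 1, column 3; remove that cell from P, ejecting 5. So w(3) = 5. P is now [[1, 4]].
Step i=2: Q has 2 at row 1, column 2; remove that cell from P, ejecting 4. So w(2) = 4. P is now [[1]].
Step i=1: Q has 1 at row 1, column 1; remove that cell from P, ejecting 1. So w(1) = 1. P is now [].

So w = 1 4 5 3 2 6 7.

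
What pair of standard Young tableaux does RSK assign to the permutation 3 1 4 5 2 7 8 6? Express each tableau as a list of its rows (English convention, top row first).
Insert each entry of the permutation into P by Schensted row insertion, recording in Q the position of each new cell.

Insert 3: appended to row 1. P = [[3]].
Insert 1: 1 bumps 3 from row 1; 3 starts row 2. P = [[1], [3]].
Insert 4: appended to row 1. P = [[1, 4], [3]].
Insert 5: appended to row 1. P = [[1, 4, 5], [3]].
Insert 2: 2 bumps 4 from row 1; 4 appends to row 2. P = [[1, 2, 5], [3, 4]].
Insert 7: appended to row 1. P = [[1, 2, 5, 7], [3, 4]].
Insert 8: appended to row 1. P = [[1, 2, 5, 7, 8], [3, 4]].
Insert 6: 6 bumps 7 from row 1; 7 appends to row 2. P = [[1, 2, 5, 6, 8], [3, 4, 7]].

So P = [[1, 2, 5, 6, 8], [3, 4, 7]], Q = [[1, 3, 4, 6, 7], [2, 5, 8]].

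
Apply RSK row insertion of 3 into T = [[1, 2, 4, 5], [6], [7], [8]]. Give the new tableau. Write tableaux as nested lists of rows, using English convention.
In row 1, 3 replaces 4 (the leftmost entry greater than 3); 4 is bumped to row 2. In row 2, 4 replaces 6 (the leftmost entry greater than 4); 6 is bumped to row 3. In row 3, 6 replaces 7 (the leftmost entry greater than 6); 7 is bumped to row 4. In row 4, 7 replaces 8 (the leftmost entry greater than 7); 8 is bumped to row 5. 8 starts a new row 5. The new tableau is [[1, 2, 3, 5], [4], [6], [7], [8]].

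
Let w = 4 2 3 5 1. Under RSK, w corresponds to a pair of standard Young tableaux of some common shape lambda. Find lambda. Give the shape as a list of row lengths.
Row-insert each entry into an empty tableau.

After inserting 4: P = [[4]].
After inserting 2: P = [[2], [4]].
After inserting 3: P = [[2, 3], [4]].
After inserting 5: P = [[2, 3, 5], [4]].
After inserting 1: P = [[1, 3, 5], [2], [4]].

The final insertion tableau P = [[1, 3, 5], [2], [4]] has shape [3, 1, 1].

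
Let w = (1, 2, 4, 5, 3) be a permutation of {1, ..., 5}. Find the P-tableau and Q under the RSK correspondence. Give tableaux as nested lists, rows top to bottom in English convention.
Insert each entry of the permutation into P by Schensted row insertion, recording in Q the position of each new cell.

Insert 1: appended to row 1. P = [[1]], Q = [[1]].
Insert 2: appended to row 1. P = [[1, 2]], Q = [[1, 2]].
Insert 4: appended to row 1. P = [[1, 2, 4]], Q = [[1, 2, 3]].
Insert 5: appended to row 1. P = [[1, 2, 4, 5]], Q = [[1, 2, 3, 4]].
Insert 3: 3 bumps 4 from row 1; 4 starts row 2. P = [[1, 2, 3, 5], [4]], Q = [[1, 2, 3, 4], [5]].

So P = [[1, 2, 3, 5], [4]], Q = [[1, 2, 3, 4], [5]].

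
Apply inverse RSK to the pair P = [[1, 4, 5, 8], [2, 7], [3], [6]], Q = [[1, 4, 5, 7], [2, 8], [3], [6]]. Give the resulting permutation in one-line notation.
Reverse RSK: for i = n, n-1, ..., 1, locate i in Q, remove the corresponding corner cell from P, and reverse-bump its entry up through P; the value ejected from row 1 is w(i).

So w = 6 3 2 4 7 1 8 5.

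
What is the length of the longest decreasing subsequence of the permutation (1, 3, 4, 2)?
2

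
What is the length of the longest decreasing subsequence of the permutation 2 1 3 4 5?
2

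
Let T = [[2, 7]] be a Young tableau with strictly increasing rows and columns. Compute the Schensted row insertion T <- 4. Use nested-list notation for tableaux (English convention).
In row 1, 4 replaces 7 (the leftmost entry greater than 4); 7 is bumped to row 2. 7 starts a new row 2. The new tableau is [[2, 4], [7]].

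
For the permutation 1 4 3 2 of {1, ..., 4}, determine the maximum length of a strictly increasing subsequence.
2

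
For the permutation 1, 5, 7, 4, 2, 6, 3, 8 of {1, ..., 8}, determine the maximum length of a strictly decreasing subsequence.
3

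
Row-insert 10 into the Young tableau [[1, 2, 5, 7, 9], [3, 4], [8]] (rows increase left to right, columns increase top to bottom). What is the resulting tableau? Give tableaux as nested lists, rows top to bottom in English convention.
10 is larger than every entry of row 1, so it is appended to row 1. The new tableau is [[1, 2, 5, 7, 9, 10], [3, 4], [8]].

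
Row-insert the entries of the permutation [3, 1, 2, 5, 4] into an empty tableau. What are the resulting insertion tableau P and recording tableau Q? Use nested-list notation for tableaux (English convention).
Insert each entry of the permutation into P by Schensted row insertion, recording in Q the position of each new cell.

Insert 3: appended to row 1. P = [[3]].
Insert 1: 1 bumps 3 from row 1; 3 starts row 2. P = [[1], [3]].
Insert 2: appended to row 1. P = [[1, 2], [3]].
Insert 5: appended to row 1. P = [[1, 2, 5], [3]].
Insert 4: 4 bumps 5 from row 1; 5 appends to row 2. P = [[1, 2, 4], [3, 5]].

So P = [[1, 2, 4], [3, 5]], Q = [[1, 3, 4], [2, 5]].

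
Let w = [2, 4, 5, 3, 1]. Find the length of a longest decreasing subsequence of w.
3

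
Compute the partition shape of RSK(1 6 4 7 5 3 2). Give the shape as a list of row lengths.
[3, 2, 1, 1]

Row-insert each entry into an empty tableau.

After inserting 1: P = [[1]].
After inserting 6: P = [[1, 6]].
After inserting 4: P = [[1, 4], [6]].
After inserting 7: P = [[1, 4, 7], [6]].
After inserting 5: P = [[1, 4, 5], [6, 7]].
After inserting 3: P = [[1, 3, 5], [4, 7], [6]].
After inserting 2: P = [[1, 2, 5], [3, 7], [4], [6]].

The final insertion tableau P = [[1, 2, 5], [3, 7], [4], [6]] has shape [3, 2, 1, 1].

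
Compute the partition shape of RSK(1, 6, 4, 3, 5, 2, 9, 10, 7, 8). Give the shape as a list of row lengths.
Row-insert each entry into an empty tableau.

After inserting 1: P = [[1]].
After inserting 6: P = [[1, 6]].
After inserting 4: P = [[1, 4], [6]].
After inserting 3: P = [[1, 3], [4], [6]].
After inserting 5: P = [[1, 3, 5], [4], [6]].
After inserting 2: P = [[1, 2, 5], [3], [4], [6]].
After inserting 9: P = [[1, 2, 5, 9], [3], [4], [6]].
After inserting 10: P = [[1, 2, 5, 9, 10], [3], [4], [6]].
After inserting 7: P = [[1, 2, 5, 7, 10], [3, 9], [4], [6]].
After inserting 8: P = [[1, 2, 5, 7, 8], [3, 9, 10], [4], [6]].

The final insertion tableau P = [[1, 2, 5, 7, 8], [3, 9, 10], [4], [6]] has shape [5, 3, 1, 1].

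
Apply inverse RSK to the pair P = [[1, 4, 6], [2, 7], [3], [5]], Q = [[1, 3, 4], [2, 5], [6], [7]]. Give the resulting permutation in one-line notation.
5 3 4 7 6 2 1

Reverse the RSK construction: for i from n down to 1, find the cell of Q containing i, remove the entry at that cell from P, and reverse-bump it up through P; the value ejected from row 1 is w(i).

Step i=7: Q has 7 at row 4, column 1; remove 5 from row 4 of P and reverse-bump: 5 enters row 3 and ejects 3; 3 enters row 2 and ejects 2; 2 enters row 1 and ejects 1. So w(7) = 1. P is now [[2, 4, 6], [3, 7], [5]].
Step i=6: Q has 6 at row 3, column 1; remove 5 from row 3 of P and reverse-bump: 5 enters row 2 and ejects 3; 3 enters row 1 and ejects 2. So w(6) = 2. P is now [[3, 4, 6], [5, 7]].
Step i=5: Q has 5 at row 2, column 2; remove 7 from row 2 of P and reverse-bump: 7 enters row 1 and ejects 6. So w(5) = 6. P is now [[3, 4, 7], [5]].
Step i=4: Q has 4 at row 1, column 3; remove that cell from P, ejecting 7. So w(4) = 7. P is now [[3, 4], [5]].
Step i=3: Q has 3 at row 1, column 2; remove that cell from P, ejecting 4. So w(3) = 4. P is now [[3], [5]].
Step i=2: Q has 2 at row 2, column 1; remove 5 from row 2 of P and reverse-bump: 5 enters row 1 and ejects 3. So w(2) = 3. P is now [[5]].
Step i=1: Q has 1 at row 1, column 1; remove that cell from P, ejecting 5. So w(1) = 5. P is now [].

So w = 5 3 4 7 6 2 1.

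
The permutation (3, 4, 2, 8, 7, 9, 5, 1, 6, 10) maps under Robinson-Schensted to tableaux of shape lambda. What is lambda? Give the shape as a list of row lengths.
[5, 3, 1, 1]

RSK row insertion gives P = [[1, 4, 5, 6, 10], [2, 7, 9], [3], [8]], which has shape [5, 3, 1, 1].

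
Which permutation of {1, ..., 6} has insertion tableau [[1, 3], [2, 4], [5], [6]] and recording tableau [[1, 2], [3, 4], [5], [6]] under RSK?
Reverse the RSK construction: for i from n down to 1, find the cell of Q containing i, remove the entry at that cell from P, and reverse-bump it up through P; the value ejected from row 1 is w(i).

Step i=6: Q has 6 at row 4, column 1; remove 6 from row 4 of P and reverse-bump: 6 enters row 3 and ejects 5; 5 enters row 2 and ejects 4; 4 enters row 1 and ejects 3. So w(6) = 3. P is now [[1, 4], [2, 5], [6]].
Step i=5: Q has 5 at row 3, column 1; remove 6 from row 3 of P and reverse-bump: 6 enters row 2 and ejects 5; 5 enters row 1 and ejects 4. So w(5) = 4. P is now [[1, 5], [2, 6]].
Step i=4: Q has 4 at row 2, column 2; remove 6 from row 2 of P and reverse-bump: 6 enters row 1 and ejects 5. So w(4) = 5. P is now [[1, 6], [2]].
Step i=3: Q has 3 at row 2, column 1; remove 2 from row 2 of P and reverse-bump: 2 enters row 1 and ejects 1. So w(3) = 1. P is now [[2, 6]].
Step i=2: Q has 2 at row 1, column 2; remove that cell from P, ejecting 6. So w(2) = 6. P is now [[2]].
Step i=1: Q has 1 at row 1, column 1; remove that cell from P, ejecting 2. So w(1) = 2. P is now [].

So w = 2 6 1 5 4 3.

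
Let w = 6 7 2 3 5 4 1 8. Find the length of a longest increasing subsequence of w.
4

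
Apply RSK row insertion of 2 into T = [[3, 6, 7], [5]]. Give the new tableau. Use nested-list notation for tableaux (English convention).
In row 1, 2 replaces 3 (the leftmost entry greater than 2); 3 is bumped to row 2. In row 2, 3 replaces 5 (the leftmost entry greater than 3); 5 is bumped to row 3. 5 starts a new row 3. The new tableau is [[2, 6, 7], [3], [5]].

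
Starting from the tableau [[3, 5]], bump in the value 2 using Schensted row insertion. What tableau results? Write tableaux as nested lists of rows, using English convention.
[[2, 5], [3]]

In row 1, 2 replaces 3 (the leftmost entry greater than 2); 3 is bumped to row 2. 3 starts a new row 2. The new tableau is [[2, 5], [3]].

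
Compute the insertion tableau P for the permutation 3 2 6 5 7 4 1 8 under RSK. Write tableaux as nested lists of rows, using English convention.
Insert 3: appended to row 1. P = [[3]].
Insert 2: 2 bumps 3 from row 1; 3 starts row 2. P = [[2], [3]].
Insert 6: appended to row 1. P = [[2, 6], [3]].
Insert 5: 5 bumps 6 from row 1; 6 appends to row 2. P = [[2, 5], [3, 6]].
Insert 7: appended to row 1. P = [[2, 5, 7], [3, 6]].
Insert 4: 4 bumps 5 from row 1; 5 bumps 6 from row 2; 6 starts row 3. P = [[2, 4, 7], [3, 5], [6]].
Insert 1: 1 bumps 2 from row 1; 2 bumps 3 from row 2; 3 bumps 6 from row 3; 6 starts row 4. P = [[1, 4, 7], [2, 5], [3], [6]].
Insert 8: appended to row 1. P = [[1, 4, 7, 8], [2, 5], [3], [6]].

So P = [[1, 4, 7, 8], [2, 5], [3], [6]].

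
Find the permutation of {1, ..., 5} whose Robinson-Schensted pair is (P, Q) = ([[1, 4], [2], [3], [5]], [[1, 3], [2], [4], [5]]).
5 3 4 2 1

Reverse the RSK construction: for i from n down to 1, find the cell of Q containing i, remove the entry at that cell from P, and reverse-bump it up through P; the value ejected from row 1 is w(i).

Step i=5: Q has 5 at row 4, column 1; remove 5 from row 4 of P and reverse-bump: 5 enters row 3 and ejects 3; 3 enters row 2 and ejects 2; 2 enters row 1 and ejects 1. So w(5) = 1. P is now [[2, 4], [3], [5]].
Step i=4: Q has 4 at row 3, column 1; remove 5 from row 3 of P and reverse-bump: 5 enters row 2 and ejects 3; 3 enters row 1 and ejects 2. So w(4) = 2. P is now [[3, 4], [5]].
Step i=3: Q has 3 at row 1, column 2; remove that cell from P, ejecting 4. So w(3) = 4. P is now [[3], [5]].
Step i=2: Q has 2 at row 2, column 1; remove 5 from row 2 of P and reverse-bump: 5 enters row 1 and ejects 3. So w(2) = 3. P is now [[5]].
Step i=1: Q has 1 at row 1, column 1; remove that cell from P, ejecting 5. So w(1) = 5. P is now [].

So w = 5 3 4 2 1.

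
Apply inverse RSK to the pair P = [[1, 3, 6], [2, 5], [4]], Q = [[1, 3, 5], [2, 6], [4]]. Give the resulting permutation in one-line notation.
Reverse RSK: for i = n, n-1, ..., 1, locate i in Q, remove the corresponding corner cell from P, and reverse-bump its entry up through P; the value ejected from row 1 is w(i).

So w = 4 2 5 1 6 3.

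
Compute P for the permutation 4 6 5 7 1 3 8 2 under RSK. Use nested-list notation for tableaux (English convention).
P = [[1, 2, 7, 8], [3, 5], [4], [6]]

After inserting 4: P = [[4]].
After inserting 6: P = [[4, 6]].
After inserting 5: P = [[4, 5], [6]].
After inserting 7: P = [[4, 5, 7], [6]].
After inserting 1: P = [[1, 5, 7], [4], [6]].
After inserting 3: P = [[1, 3, 7], [4, 5], [6]].
After inserting 8: P = [[1, 3, 7, 8], [4, 5], [6]].
After inserting 2: P = [[1, 2, 7, 8], [3, 5], [4], [6]].

So P = [[1, 2, 7, 8], [3, 5], [4], [6]].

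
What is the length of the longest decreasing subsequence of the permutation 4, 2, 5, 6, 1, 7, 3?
3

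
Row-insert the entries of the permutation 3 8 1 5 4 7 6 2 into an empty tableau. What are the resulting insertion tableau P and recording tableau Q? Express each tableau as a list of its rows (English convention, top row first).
P = [[1, 2, 6], [3, 4, 7], [5], [8]], Q = [[1, 2, 6], [3, 4, 7], [5], [8]]

Insert each entry of the permutation into P by Schensted row insertion, recording in Q the position of each new cell.

Insert 3: appended to row 1. P = [[3]], Q = [[1]].
Insert 8: appended to row 1. P = [[3, 8]], Q = [[1, 2]].
Insert 1: 1 bumps 3 from row 1; 3 starts row 2. P = [[1, 8], [3]], Q = [[1, 2], [3]].
Insert 5: 5 bumps 8 from row 1; 8 appends to row 2. P = [[1, 5], [3, 8]], Q = [[1, 2], [3, 4]].
Insert 4: 4 bumps 5 from row 1; 5 bumps 8 from row 2; 8 starts row 3. P = [[1, 4], [3, 5], [8]], Q = [[1, 2], [3, 4], [5]].
Insert 7: appended to row 1. P = [[1, 4, 7], [3, 5], [8]], Q = [[1, 2, 6], [3, 4], [5]].
Insert 6: 6 bumps 7 from row 1; 7 appends to row 2. P = [[1, 4, 6], [3, 5, 7], [8]], Q = [[1, 2, 6], [3, 4, 7], [5]].
Insert 2: 2 bumps 4 from row 1; 4 bumps 5 from row 2; 5 bumps 8 from row 3; 8 starts row 4. P = [[1, 2, 6], [3, 4, 7], [5], [8]], Q = [[1, 2, 6], [3, 4, 7], [5], [8]].

So P = [[1, 2, 6], [3, 4, 7], [5], [8]], Q = [[1, 2, 6], [3, 4, 7], [5], [8]].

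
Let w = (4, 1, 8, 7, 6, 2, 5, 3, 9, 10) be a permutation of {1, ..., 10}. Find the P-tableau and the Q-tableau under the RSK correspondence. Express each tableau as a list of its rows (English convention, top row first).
P = [[1, 2, 3, 9, 10], [4, 5], [6], [7], [8]], Q = [[1, 3, 7, 9, 10], [2, 4], [5], [6], [8]]

Insert each entry of the permutation into P by Schensted row insertion, recording in Q the position of each new cell.

Insert 4: appended to row 1. P = [[4]], Q = [[1]].
Insert 1: 1 bumps 4 from row 1; 4 starts row 2. P = [[1], [4]], Q = [[1], [2]].
Insert 8: appended to row 1. P = [[1, 8], [4]], Q = [[1, 3], [2]].
Insert 7: 7 bumps 8 from row 1; 8 appends to row 2. P = [[1, 7], [4, 8]], Q = [[1, 3], [2, 4]].
Insert 6: 6 bumps 7 from row 1; 7 bumps 8 from row 2; 8 starts row 3. P = [[1, 6], [4, 7], [8]], Q = [[1, 3], [2, 4], [5]].
Insert 2: 2 bumps 6 from row 1; 6 bumps 7 from row 2; 7 bumps 8 from row 3; 8 starts row 4. P = [[1, 2], [4, 6], [7], [8]], Q = [[1, 3], [2, 4], [5], [6]].
Insert 5: appended to row 1. P = [[1, 2, 5], [4, 6], [7], [8]], Q = [[1, 3, 7], [2, 4], [5], [6]].
Insert 3: 3 bumps 5 from row 1; 5 bumps 6 from row 2; 6 bumps 7 from row 3; 7 bumps 8 from row 4; 8 starts row 5. P = [[1, 2, 3], [4, 5], [6], [7], [8]], Q = [[1, 3, 7], [2, 4], [5], [6], [8]].
Insert 9: appended to row 1. P = [[1, 2, 3, 9], [4, 5], [6], [7], [8]], Q = [[1, 3, 7, 9], [2, 4], [5], [6], [8]].
Insert 10: appended to row 1. P = [[1, 2, 3, 9, 10], [4, 5], [6], [7], [8]], Q = [[1, 3, 7, 9, 10], [2, 4], [5], [6], [8]].

So P = [[1, 2, 3, 9, 10], [4, 5], [6], [7], [8]], Q = [[1, 3, 7, 9, 10], [2, 4], [5], [6], [8]].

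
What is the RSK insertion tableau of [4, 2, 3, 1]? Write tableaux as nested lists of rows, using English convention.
P = [[1, 3], [2], [4]]

Insert 4: appended to row 1. P = [[4]].
Insert 2: 2 bumps 4 from row 1; 4 starts row 2. P = [[2], [4]].
Insert 3: appended to row 1. P = [[2, 3], [4]].
Insert 1: 1 bumps 2 from row 1; 2 bumps 4 from row 2; 4 starts row 3. P = [[1, 3], [2], [4]].

So P = [[1, 3], [2], [4]].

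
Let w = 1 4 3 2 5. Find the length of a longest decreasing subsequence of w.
3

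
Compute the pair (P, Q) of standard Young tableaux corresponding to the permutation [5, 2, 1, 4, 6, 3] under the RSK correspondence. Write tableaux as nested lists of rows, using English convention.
P = [[1, 3, 6], [2, 4], [5]], Q = [[1, 4, 5], [2, 6], [3]]

Insert each entry of the permutation into P by Schensted row insertion, recording in Q the position of each new cell.

Insert 5: appended to row 1. P = [[5]], Q = [[1]].
Insert 2: 2 bumps 5 from row 1; 5 starts row 2. P = [[2], [5]], Q = [[1], [2]].
Insert 1: 1 bumps 2 from row 1; 2 bumps 5 from row 2; 5 starts row 3. P = [[1], [2], [5]], Q = [[1], [2], [3]].
Insert 4: appended to row 1. P = [[1, 4], [2], [5]], Q = [[1, 4], [2], [3]].
Insert 6: appended to row 1. P = [[1, 4, 6], [2], [5]], Q = [[1, 4, 5], [2], [3]].
Insert 3: 3 bumps 4 from row 1; 4 appends to row 2. P = [[1, 3, 6], [2, 4], [5]], Q = [[1, 4, 5], [2, 6], [3]].

So P = [[1, 3, 6], [2, 4], [5]], Q = [[1, 4, 5], [2, 6], [3]].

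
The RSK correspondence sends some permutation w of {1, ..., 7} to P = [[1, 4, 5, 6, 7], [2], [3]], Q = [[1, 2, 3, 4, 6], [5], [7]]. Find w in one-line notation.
3 4 5 6 2 7 1

Reverse the RSK construction: for i from n down to 1, find the cell of Q containing i, remove the entry at that cell from P, and reverse-bump it up through P; the value ejected from row 1 is w(i).

Step i=7: Q has 7 at row 3, column 1; remove 3 from row 3 of P and reverse-bump: 3 enters row 2 and ejects 2; 2 enters row 1 and ejects 1. So w(7) = 1. P is now [[2, 4, 5, 6, 7], [3]].
Step i=6: Q has 6 at row 1, column 5; remove that cell from P, ejecting 7. So w(6) = 7. P is now [[2, 4, 5, 6], [3]].
Step i=5: Q has 5 at row 2, column 1; remove 3 from row 2 of P and reverse-bump: 3 enters row 1 and ejects 2. So w(5) = 2. P is now [[3, 4, 5, 6]].
Step i=4: Q has 4 at row 1, column 4; remove that cell from P, ejecting 6. So w(4) = 6. P is now [[3, 4, 5]].
Step i=3: Q has 3 at row 1, column 3; remove that cell from P, ejecting 5. So w(3) = 5. P is now [[3, 4]].
Step i=2: Q has 2 at row 1, column 2; remove that cell from P, ejecting 4. So w(2) = 4. P is now [[3]].
Step i=1: Q has 1 at row 1, column 1; remove that cell from P, ejecting 3. So w(1) = 3. P is now [].

So w = 3 4 5 6 2 7 1.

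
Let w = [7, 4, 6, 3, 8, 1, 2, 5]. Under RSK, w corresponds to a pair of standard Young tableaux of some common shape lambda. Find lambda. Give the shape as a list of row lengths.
[3, 3, 1, 1]

RSK row insertion gives P = [[1, 2, 5], [3, 6, 8], [4], [7]], which has shape [3, 3, 1, 1].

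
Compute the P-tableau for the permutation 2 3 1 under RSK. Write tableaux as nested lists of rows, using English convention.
P = [[1, 3], [2]]

Insert 2: appended to row 1. P = [[2]].
Insert 3: appended to row 1. P = [[2, 3]].
Insert 1: 1 bumps 2 from row 1; 2 starts row 2. P = [[1, 3], [2]].

So P = [[1, 3], [2]].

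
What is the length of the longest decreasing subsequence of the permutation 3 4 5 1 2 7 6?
2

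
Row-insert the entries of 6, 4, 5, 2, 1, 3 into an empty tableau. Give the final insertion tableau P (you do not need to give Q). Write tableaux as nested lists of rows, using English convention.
P = [[1, 3], [2, 5], [4], [6]]

Insert 6: appended to row 1. P = [[6]].
Insert 4: 4 bumps 6 from row 1; 6 starts row 2. P = [[4], [6]].
Insert 5: appended to row 1. P = [[4, 5], [6]].
Insert 2: 2 bumps 4 from row 1; 4 bumps 6 from row 2; 6 starts row 3. P = [[2, 5], [4], [6]].
Insert 1: 1 bumps 2 from row 1; 2 bumps 4 from row 2; 4 bumps 6 from row 3; 6 starts row 4. P = [[1, 5], [2], [4], [6]].
Insert 3: 3 bumps 5 from row 1; 5 appends to row 2. P = [[1, 3], [2, 5], [4], [6]].

So P = [[1, 3], [2, 5], [4], [6]].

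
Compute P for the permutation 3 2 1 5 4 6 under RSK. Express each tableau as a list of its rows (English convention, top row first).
Insert 3: appended to row 1. P = [[3]].
Insert 2: 2 bumps 3 from row 1; 3 starts row 2. P = [[2], [3]].
Insert 1: 1 bumps 2 from row 1; 2 bumps 3 from row 2; 3 starts row 3. P = [[1], [2], [3]].
Insert 5: appended to row 1. P = [[1, 5], [2], [3]].
Insert 4: 4 bumps 5 from row 1; 5 appends to row 2. P = [[1, 4], [2, 5], [3]].
Insert 6: appended to row 1. P = [[1, 4, 6], [2, 5], [3]].

So P = [[1, 4, 6], [2, 5], [3]].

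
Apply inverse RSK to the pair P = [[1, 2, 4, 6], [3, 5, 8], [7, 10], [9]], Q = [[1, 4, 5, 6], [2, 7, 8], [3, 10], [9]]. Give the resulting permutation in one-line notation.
Reverse the RSK construction: for i from n down to 1, find the cell of Q containing i, remove the entry at that cell from P, and reverse-bump it up through P; the value ejected from row 1 is w(i).

Step i=10: Q has 10 at row 3, column 2; remove 10 from row 3 of P and reverse-bump: 10 enters row 2 and ejects 8; 8 enters row 1 and ejects 6. So w(10) = 6. P is now [[1, 2, 4, 8], [3, 5, 10], [7], [9]].
Step i=9: Q has 9 at row 4, column 1; remove 9 from row 4 of P and reverse-bump: 9 enters row 3 and ejects 7; 7 enters row 2 and ejects 5; 5 enters row 1 and ejects 4. So w(9) = 4. P is now [[1, 2, 5, 8], [3, 7, 10], [9]].
Step i=8: Q has 8 at row 2, column 3; remove 10 from row 2 of P and reverse-bump: 10 enters row 1 and ejects 8. So w(8) = 8. P is now [[1, 2, 5, 10], [3, 7], [9]].
Step i=7: Q has 7 at row 2, column 2; remove 7 from row 2 of P and reverse-bump: 7 enters row 1 and ejects 5. So w(7) = 5. P is now [[1, 2, 7, 10], [3], [9]].
Step i=6: Q has 6 at row 1, column 4; remove that cell from P, ejecting 10. So w(6) = 10. P is now [[1, 2, 7], [3], [9]].
Step i=5: Q has 5 at row 1, column 3; remove that cell from P, ejecting 7. So w(5) = 7. P is now [[1, 2], [3], [9]].
Step i=4: Q has 4 at row 1, column 2; remove that cell from P, ejecting 2. So w(4) = 2. P is now [[1], [3], [9]].
Step i=3: Q has 3 at row 3, column 1; remove 9 from row 3 of P and reverse-bump: 9 enters row 2 and ejects 3; 3 enters row 1 and ejects 1. So w(3) = 1. P is now [[3], [9]].
Step i=2: Q has 2 at row 2, column 1; remove 9 from row 2 of P and reverse-bump: 9 enters row 1 and ejects 3. So w(2) = 3. P is now [[9]].
Step i=1: Q has 1 at row 1, column 1; remove that cell from P, ejecting 9. So w(1) = 9. P is now [].

So w = 9 3 1 2 7 10 5 8 4 6.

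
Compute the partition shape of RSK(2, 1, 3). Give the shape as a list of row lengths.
Row-insert each entry into an empty tableau.

After inserting 2: P = [[2]].
After inserting 1: P = [[1], [2]].
After inserting 3: P = [[1, 3], [2]].

The final insertion tableau P = [[1, 3], [2]] has shape [2, 1].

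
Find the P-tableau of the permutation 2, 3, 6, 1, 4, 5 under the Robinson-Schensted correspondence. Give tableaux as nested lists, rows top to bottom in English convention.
After inserting 2: P = [[2]].
After inserting 3: P = [[2, 3]].
After inserting 6: P = [[2, 3, 6]].
After inserting 1: P = [[1, 3, 6], [2]].
After inserting 4: P = [[1, 3, 4], [2, 6]].
After inserting 5: P = [[1, 3, 4, 5], [2, 6]].

So P = [[1, 3, 4, 5], [2, 6]].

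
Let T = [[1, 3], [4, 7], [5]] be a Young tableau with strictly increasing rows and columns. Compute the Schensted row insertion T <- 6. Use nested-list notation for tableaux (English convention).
6 is larger than every entry of row 1, so it is appended to row 1. The new tableau is [[1, 3, 6], [4, 7], [5]].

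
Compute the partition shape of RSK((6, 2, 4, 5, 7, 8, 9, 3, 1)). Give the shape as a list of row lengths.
[6, 1, 1, 1]

Row-insert each entry into an empty tableau.

After inserting 6: P = [[6]].
After inserting 2: P = [[2], [6]].
After inserting 4: P = [[2, 4], [6]].
After inserting 5: P = [[2, 4, 5], [6]].
After inserting 7: P = [[2, 4, 5, 7], [6]].
After inserting 8: P = [[2, 4, 5, 7, 8], [6]].
After inserting 9: P = [[2, 4, 5, 7, 8, 9], [6]].
After inserting 3: P = [[2, 3, 5, 7, 8, 9], [4], [6]].
After inserting 1: P = [[1, 3, 5, 7, 8, 9], [2], [4], [6]].

The final insertion tableau P = [[1, 3, 5, 7, 8, 9], [2], [4], [6]] has shape [6, 1, 1, 1].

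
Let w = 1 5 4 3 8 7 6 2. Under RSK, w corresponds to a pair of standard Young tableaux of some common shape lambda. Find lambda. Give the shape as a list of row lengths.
[3, 2, 2, 1]

RSK row insertion gives P = [[1, 2, 6], [3, 7], [4, 8], [5]], which has shape [3, 2, 2, 1].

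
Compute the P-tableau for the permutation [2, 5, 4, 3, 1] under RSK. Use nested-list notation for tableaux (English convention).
Insert 2: appended to row 1. P = [[2]].
Insert 5: appended to row 1. P = [[2, 5]].
Insert 4: 4 bumps 5 from row 1; 5 starts row 2. P = [[2, 4], [5]].
Insert 3: 3 bumps 4 from row 1; 4 bumps 5 from row 2; 5 starts row 3. P = [[2, 3], [4], [5]].
Insert 1: 1 bumps 2 from row 1; 2 bumps 4 from row 2; 4 bumps 5 from row 3; 5 starts row 4. P = [[1, 3], [2], [4], [5]].

So P = [[1, 3], [2], [4], [5]].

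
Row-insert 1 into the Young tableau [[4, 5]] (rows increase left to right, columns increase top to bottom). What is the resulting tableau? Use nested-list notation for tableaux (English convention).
In row 1, 1 replaces 4 (the leftmost entry greater than 1); 4 is bumped to row 2. 4 starts a new row 2. The new tableau is [[1, 5], [4]].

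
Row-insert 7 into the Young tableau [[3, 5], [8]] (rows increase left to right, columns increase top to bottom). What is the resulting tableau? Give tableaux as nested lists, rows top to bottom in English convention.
7 is larger than every entry of row 1, so it is appended to row 1. The new tableau is [[3, 5, 7], [8]].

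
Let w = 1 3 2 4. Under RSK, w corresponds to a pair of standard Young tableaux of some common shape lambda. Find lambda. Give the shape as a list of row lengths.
Row-insert each entry into an empty tableau.

After inserting 1: P = [[1]].
After inserting 3: P = [[1, 3]].
After inserting 2: P = [[1, 2], [3]].
After inserting 4: P = [[1, 2, 4], [3]].

The final insertion tableau P = [[1, 2, 4], [3]] has shape [3, 1].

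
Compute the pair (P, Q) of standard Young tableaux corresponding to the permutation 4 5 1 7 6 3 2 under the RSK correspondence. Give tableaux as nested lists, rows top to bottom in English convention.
Insert each entry of the permutation into P by Schensted row insertion, recording in Q the position of each new cell.

Insert 4: appended to row 1. P = [[4]].
Insert 5: appended to row 1. P = [[4, 5]].
Insert 1: 1 bumps 4 from row 1; 4 starts row 2. P = [[1, 5], [4]].
Insert 7: appended to row 1. P = [[1, 5, 7], [4]].
Insert 6: 6 bumps 7 from row 1; 7 appends to row 2. P = [[1, 5, 6], [4, 7]].
Insert 3: 3 bumps 5 from row 1; 5 bumps 7 from row 2; 7 starts row 3. P = [[1, 3, 6], [4, 5], [7]].
Insert 2: 2 bumps 3 from row 1; 3 bumps 4 from row 2; 4 bumps 7 from row 3; 7 starts row 4. P = [[1, 2, 6], [3, 5], [4], [7]].

So P = [[1, 2, 6], [3, 5], [4], [7]], Q = [[1, 2, 4], [3, 5], [6], [7]].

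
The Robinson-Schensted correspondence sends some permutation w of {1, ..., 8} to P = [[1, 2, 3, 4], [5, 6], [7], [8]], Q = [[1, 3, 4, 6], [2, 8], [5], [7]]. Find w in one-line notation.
Reverse the RSK construction: for i from n down to 1, find the cell of Q containing i, remove the entry at that cell from P, and reverse-bump it up through P; the value ejected from row 1 is w(i).

Step i=8: Q has 8 at row 2, column 2; remove 6 from row 2 of P and reverse-bump: 6 enters row 1 and ejects 4. So w(8) = 4. P is now [[1, 2, 3, 6], [5], [7], [8]].
Step i=7: Q has 7 at row 4, column 1; remove 8 from row 4 of P and reverse-bump: 8 enters row 3 and ejects 7; 7 enters row 2 and ejects 5; 5 enters row 1 and ejects 3. So w(7) = 3. P is now [[1, 2, 5, 6], [7], [8]].
Step i=6: Q has 6 at row 1, column 4; remove that cell from P, ejecting 6. So w(6) = 6. P is now [[1, 2, 5], [7], [8]].
Step i=5: Q has 5 at row 3, column 1; remove 8 from row 3 of P and reverse-bump: 8 enters row 2 and ejects 7; 7 enters row 1 and ejects 5. So w(5) = 5. P is now [[1, 2, 7], [8]].
Step i=4: Q has 4 at row 1, column 3; remove that cell from P, ejecting 7. So w(4) = 7. P is now [[1, 2], [8]].
Step i=3: Q has 3 at row 1, column 2; remove that cell from P, ejecting 2. So w(3) = 2. P is now [[1], [8]].
Step i=2: Q has 2 at row 2, column 1; remove 8 from row 2 of P and reverse-bump: 8 enters row 1 and ejects 1. So w(2) = 1. P is now [[8]].
Step i=1: Q has 1 at row 1, column 1; remove that cell from P, ejecting 8. So w(1) = 8. P is now [].

So w = 8 1 2 7 5 6 3 4.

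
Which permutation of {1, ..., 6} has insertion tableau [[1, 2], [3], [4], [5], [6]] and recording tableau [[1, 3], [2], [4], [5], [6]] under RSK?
6 1 5 4 3 2

Reverse RSK: for i = n, n-1, ..., 1, locate i in Q, remove the corresponding corner cell from P, and reverse-bump its entry up through P; the value ejected from row 1 is w(i).

So w = 6 1 5 4 3 2.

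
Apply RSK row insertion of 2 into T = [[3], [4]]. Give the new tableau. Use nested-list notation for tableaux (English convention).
In row 1, 2 replaces 3 (the leftmost entry greater than 2); 3 is bumped to row 2. In row 2, 3 replaces 4 (the leftmost entry greater than 3); 4 is bumped to row 3. 4 starts a new row 3. The new tableau is [[2], [3], [4]].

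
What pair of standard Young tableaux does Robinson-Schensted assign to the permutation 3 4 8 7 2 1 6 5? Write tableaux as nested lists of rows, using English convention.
P = [[1, 4, 5], [2, 6], [3, 7], [8]], Q = [[1, 2, 3], [4, 7], [5, 8], [6]]

Insert each entry of the permutation into P by Schensted row insertion, recording in Q the position of each new cell.

Insert 3: appended to row 1. P = [[3]], Q = [[1]].
Insert 4: appended to row 1. P = [[3, 4]], Q = [[1, 2]].
Insert 8: appended to row 1. P = [[3, 4, 8]], Q = [[1, 2, 3]].
Insert 7: 7 bumps 8 from row 1; 8 starts row 2. P = [[3, 4, 7], [8]], Q = [[1, 2, 3], [4]].
Insert 2: 2 bumps 3 from row 1; 3 bumps 8 from row 2; 8 starts row 3. P = [[2, 4, 7], [3], [8]], Q = [[1, 2, 3], [4], [5]].
Insert 1: 1 bumps 2 from row 1; 2 bumps 3 from row 2; 3 bumps 8 from row 3; 8 starts row 4. P = [[1, 4, 7], [2], [3], [8]], Q = [[1, 2, 3], [4], [5], [6]].
Insert 6: 6 bumps 7 from row 1; 7 appends to row 2. P = [[1, 4, 6], [2, 7], [3], [8]], Q = [[1, 2, 3], [4, 7], [5], [6]].
Insert 5: 5 bumps 6 from row 1; 6 bumps 7 from row 2; 7 appends to row 3. P = [[1, 4, 5], [2, 6], [3, 7], [8]], Q = [[1, 2, 3], [4, 7], [5, 8], [6]].

So P = [[1, 4, 5], [2, 6], [3, 7], [8]], Q = [[1, 2, 3], [4, 7], [5, 8], [6]].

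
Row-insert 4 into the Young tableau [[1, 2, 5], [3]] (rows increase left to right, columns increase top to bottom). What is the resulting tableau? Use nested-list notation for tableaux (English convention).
[[1, 2, 4], [3, 5]]

In row 1, 4 replaces 5 (the leftmost entry greater than 4); 5 is bumped to row 2. 5 is appended to row 2. The new tableau is [[1, 2, 4], [3, 5]].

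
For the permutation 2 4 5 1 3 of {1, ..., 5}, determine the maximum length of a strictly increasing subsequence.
3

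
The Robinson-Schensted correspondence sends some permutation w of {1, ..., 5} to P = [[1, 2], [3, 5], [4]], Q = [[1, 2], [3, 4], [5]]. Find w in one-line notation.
4 5 1 3 2

Reverse the RSK construction: for i from n down to 1, find the cell of Q containing i, remove the entry at that cell from P, and reverse-bump it up through P; the value ejected from row 1 is w(i).

Step i=5: Q has 5 at row 3, column 1; remove 4 from row 3 of P and reverse-bump: 4 enters row 2 and ejects 3; 3 enters row 1 and ejects 2. So w(5) = 2. P is now [[1, 3], [4, 5]].
Step i=4: Q has 4 at row 2, column 2; remove 5 from row 2 of P and reverse-bump: 5 enters row 1 and ejects 3. So w(4) = 3. P is now [[1, 5], [4]].
Step i=3: Q has 3 at row 2, column 1; remove 4 from row 2 of P and reverse-bump: 4 enters row 1 and ejects 1. So w(3) = 1. P is now [[4, 5]].
Step i=2: Q has 2 at row 1, column 2; remove that cell from P, ejecting 5. So w(2) = 5. P is now [[4]].
Step i=1: Q has 1 at row 1, column 1; remove that cell from P, ejecting 4. So w(1) = 4. P is now [].

So w = 4 5 1 3 2.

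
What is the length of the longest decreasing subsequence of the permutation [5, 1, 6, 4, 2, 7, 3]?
3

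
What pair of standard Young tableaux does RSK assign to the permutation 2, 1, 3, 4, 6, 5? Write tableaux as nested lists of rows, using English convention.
Insert each entry of the permutation into P by Schensted row insertion, recording in Q the position of each new cell.

Insert 2: appended to row 1. P = [[2]].
Insert 1: 1 bumps 2 from row 1; 2 starts row 2. P = [[1], [2]].
Insert 3: appended to row 1. P = [[1, 3], [2]].
Insert 4: appended to row 1. P = [[1, 3, 4], [2]].
Insert 6: appended to row 1. P = [[1, 3, 4, 6], [2]].
Insert 5: 5 bumps 6 from row 1; 6 appends to row 2. P = [[1, 3, 4, 5], [2, 6]].

So P = [[1, 3, 4, 5], [2, 6]], Q = [[1, 3, 4, 5], [2, 6]].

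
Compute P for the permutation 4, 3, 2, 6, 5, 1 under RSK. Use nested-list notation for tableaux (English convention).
P = [[1, 5], [2, 6], [3], [4]]

Insert 4: appended to row 1. P = [[4]].
Insert 3: 3 bumps 4 from row 1; 4 starts row 2. P = [[3], [4]].
Insert 2: 2 bumps 3 from row 1; 3 bumps 4 from row 2; 4 starts row 3. P = [[2], [3], [4]].
Insert 6: appended to row 1. P = [[2, 6], [3], [4]].
Insert 5: 5 bumps 6 from row 1; 6 appends to row 2. P = [[2, 5], [3, 6], [4]].
Insert 1: 1 bumps 2 from row 1; 2 bumps 3 from row 2; 3 bumps 4 from row 3; 4 starts row 4. P = [[1, 5], [2, 6], [3], [4]].

So P = [[1, 5], [2, 6], [3], [4]].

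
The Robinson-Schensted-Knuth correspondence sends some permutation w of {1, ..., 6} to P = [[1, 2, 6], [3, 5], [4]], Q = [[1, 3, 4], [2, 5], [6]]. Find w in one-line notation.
Reverse the RSK construction: for i from n down to 1, find the cell of Q containing i, remove the entry at that cell from P, and reverse-bump it up through P; the value ejected from row 1 is w(i).

Step i=6: Q has 6 at row 3, column 1; remove 4 from row 3 of P and reverse-bump: 4 enters row 2 and ejects 3; 3 enters row 1 and ejects 2. So w(6) = 2. P is now [[1, 3, 6], [4, 5]].
Step i=5: Q has 5 at row 2, column 2; remove 5 from row 2 of P and reverse-bump: 5 enters row 1 and ejects 3. So w(5) = 3. P is now [[1, 5, 6], [4]].
Step i=4: Q has 4 at row 1, column 3; remove that cell from P, ejecting 6. So w(4) = 6. P is now [[1, 5], [4]].
Step i=3: Q has 3 at row 1, column 2; remove that cell from P, ejecting 5. So w(3) = 5. P is now [[1], [4]].
Step i=2: Q has 2 at row 2, column 1; remove 4 from row 2 of P and reverse-bump: 4 enters row 1 and ejects 1. So w(2) = 1. P is now [[4]].
Step i=1: Q has 1 at row 1, column 1; remove that cell from P, ejecting 4. So w(1) = 4. P is now [].

So w = 4 1 5 6 3 2.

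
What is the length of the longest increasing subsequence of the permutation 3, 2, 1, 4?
2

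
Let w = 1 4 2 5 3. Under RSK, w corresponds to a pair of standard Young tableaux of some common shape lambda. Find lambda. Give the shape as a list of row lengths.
[3, 2]

Row-insert each entry into an empty tableau.

After inserting 1: P = [[1]].
After inserting 4: P = [[1, 4]].
After inserting 2: P = [[1, 2], [4]].
After inserting 5: P = [[1, 2, 5], [4]].
After inserting 3: P = [[1, 2, 3], [4, 5]].

The final insertion tableau P = [[1, 2, 3], [4, 5]] has shape [3, 2].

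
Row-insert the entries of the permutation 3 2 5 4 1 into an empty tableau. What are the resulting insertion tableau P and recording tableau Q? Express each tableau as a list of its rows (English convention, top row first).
P = [[1, 4], [2, 5], [3]], Q = [[1, 3], [2, 4], [5]]

Insert each entry of the permutation into P by Schensted row insertion, recording in Q the position of each new cell.

Insert 3: appended to row 1. P = [[3]], Q = [[1]].
Insert 2: 2 bumps 3 from row 1; 3 starts row 2. P = [[2], [3]], Q = [[1], [2]].
Insert 5: appended to row 1. P = [[2, 5], [3]], Q = [[1, 3], [2]].
Insert 4: 4 bumps 5 from row 1; 5 appends to row 2. P = [[2, 4], [3, 5]], Q = [[1, 3], [2, 4]].
Insert 1: 1 bumps 2 from row 1; 2 bumps 3 from row 2; 3 starts row 3. P = [[1, 4], [2, 5], [3]], Q = [[1, 3], [2, 4], [5]].

So P = [[1, 4], [2, 5], [3]], Q = [[1, 3], [2, 4], [5]].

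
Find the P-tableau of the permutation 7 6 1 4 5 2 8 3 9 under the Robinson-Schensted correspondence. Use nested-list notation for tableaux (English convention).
P = [[1, 2, 3, 8, 9], [4, 5], [6], [7]]

Insert 7: appended to row 1. P = [[7]].
Insert 6: 6 bumps 7 from row 1; 7 starts row 2. P = [[6], [7]].
Insert 1: 1 bumps 6 from row 1; 6 bumps 7 from row 2; 7 starts row 3. P = [[1], [6], [7]].
Insert 4: appended to row 1. P = [[1, 4], [6], [7]].
Insert 5: appended to row 1. P = [[1, 4, 5], [6], [7]].
Insert 2: 2 bumps 4 from row 1; 4 bumps 6 from row 2; 6 bumps 7 from row 3; 7 starts row 4. P = [[1, 2, 5], [4], [6], [7]].
Insert 8: appended to row 1. P = [[1, 2, 5, 8], [4], [6], [7]].
Insert 3: 3 bumps 5 from row 1; 5 appends to row 2. P = [[1, 2, 3, 8], [4, 5], [6], [7]].
Insert 9: appended to row 1. P = [[1, 2, 3, 8, 9], [4, 5], [6], [7]].

So P = [[1, 2, 3, 8, 9], [4, 5], [6], [7]].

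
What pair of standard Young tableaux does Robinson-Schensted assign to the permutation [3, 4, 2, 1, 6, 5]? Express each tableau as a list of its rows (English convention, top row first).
Insert each entry of the permutation into P by Schensted row insertion, recording in Q the position of each new cell.

Insert 3: appended to row 1. P = [[3]].
Insert 4: appended to row 1. P = [[3, 4]].
Insert 2: 2 bumps 3 from row 1; 3 starts row 2. P = [[2, 4], [3]].
Insert 1: 1 bumps 2 from row 1; 2 bumps 3 from row 2; 3 starts row 3. P = [[1, 4], [2], [3]].
Insert 6: appended to row 1. P = [[1, 4, 6], [2], [3]].
Insert 5: 5 bumps 6 from row 1; 6 appends to row 2. P = [[1, 4, 5], [2, 6], [3]].

So P = [[1, 4, 5], [2, 6], [3]], Q = [[1, 2, 5], [3, 6], [4]].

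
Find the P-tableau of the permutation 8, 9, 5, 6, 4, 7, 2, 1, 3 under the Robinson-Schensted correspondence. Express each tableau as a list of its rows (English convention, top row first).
P = [[1, 3, 7], [2, 6], [4, 9], [5], [8]]

Insert 8: appended to row 1. P = [[8]].
Insert 9: appended to row 1. P = [[8, 9]].
Insert 5: 5 bumps 8 from row 1; 8 starts row 2. P = [[5, 9], [8]].
Insert 6: 6 bumps 9 from row 1; 9 appends to row 2. P = [[5, 6], [8, 9]].
Insert 4: 4 bumps 5 from row 1; 5 bumps 8 from row 2; 8 starts row 3. P = [[4, 6], [5, 9], [8]].
Insert 7: appended to row 1. P = [[4, 6, 7], [5, 9], [8]].
Insert 2: 2 bumps 4 from row 1; 4 bumps 5 from row 2; 5 bumps 8 from row 3; 8 starts row 4. P = [[2, 6, 7], [4, 9], [5], [8]].
Insert 1: 1 bumps 2 from row 1; 2 bumps 4 from row 2; 4 bumps 5 from row 3; 5 bumps 8 from row 4; 8 starts row 5. P = [[1, 6, 7], [2, 9], [4], [5], [8]].
Insert 3: 3 bumps 6 from row 1; 6 bumps 9 from row 2; 9 appends to row 3. P = [[1, 3, 7], [2, 6], [4, 9], [5], [8]].

So P = [[1, 3, 7], [2, 6], [4, 9], [5], [8]].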